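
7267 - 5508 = 1759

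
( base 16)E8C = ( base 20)964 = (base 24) 6B4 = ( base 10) 3724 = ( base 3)12002221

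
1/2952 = 1/2952 = 0.00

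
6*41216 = 247296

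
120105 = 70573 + 49532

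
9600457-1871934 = 7728523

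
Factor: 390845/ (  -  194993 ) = -455/227 = - 5^1*7^1*13^1*227^( - 1)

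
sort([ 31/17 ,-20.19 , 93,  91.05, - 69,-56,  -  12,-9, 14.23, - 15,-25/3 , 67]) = [ - 69, - 56, - 20.19, - 15, - 12, - 9,-25/3 , 31/17, 14.23,67, 91.05, 93 ]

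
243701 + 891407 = 1135108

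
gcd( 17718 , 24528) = 6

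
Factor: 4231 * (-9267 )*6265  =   - 3^1*  5^1*7^1 *179^1 * 3089^1*4231^1  =  - 245642361405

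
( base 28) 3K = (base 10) 104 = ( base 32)38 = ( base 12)88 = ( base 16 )68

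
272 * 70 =19040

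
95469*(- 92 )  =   - 8783148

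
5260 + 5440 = 10700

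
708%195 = 123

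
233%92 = 49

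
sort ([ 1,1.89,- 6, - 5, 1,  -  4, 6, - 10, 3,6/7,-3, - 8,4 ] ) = [ - 10, - 8, - 6, - 5, - 4, - 3, 6/7, 1, 1 , 1.89,3,4,6]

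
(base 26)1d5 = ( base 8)1773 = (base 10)1019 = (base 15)47E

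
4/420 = 1/105 = 0.01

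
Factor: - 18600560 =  - 2^4*5^1*11^1 * 23^1*919^1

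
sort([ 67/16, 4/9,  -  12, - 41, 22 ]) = [  -  41, - 12,4/9,67/16, 22]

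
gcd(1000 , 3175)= 25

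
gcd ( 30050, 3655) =5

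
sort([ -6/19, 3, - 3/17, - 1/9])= [-6/19,-3/17,  -  1/9, 3 ] 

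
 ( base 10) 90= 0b1011010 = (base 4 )1122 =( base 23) 3L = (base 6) 230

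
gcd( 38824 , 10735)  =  1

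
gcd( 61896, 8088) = 24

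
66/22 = 3= 3.00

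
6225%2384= 1457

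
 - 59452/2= - 29726 = - 29726.00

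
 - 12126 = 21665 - 33791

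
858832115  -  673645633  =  185186482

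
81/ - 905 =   -  81/905 = - 0.09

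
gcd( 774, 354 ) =6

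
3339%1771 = 1568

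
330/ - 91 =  - 4 + 34/91= - 3.63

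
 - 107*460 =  - 49220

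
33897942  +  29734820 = 63632762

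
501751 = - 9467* ( -53)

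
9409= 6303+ 3106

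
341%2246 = 341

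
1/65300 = 1/65300 = 0.00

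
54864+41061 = 95925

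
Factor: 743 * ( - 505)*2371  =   - 5^1 * 101^1*743^1*2371^1= - 889634765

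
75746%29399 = 16948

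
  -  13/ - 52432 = 13/52432= 0.00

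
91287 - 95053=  - 3766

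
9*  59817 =538353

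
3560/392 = 9 + 4/49=9.08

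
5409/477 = 601/53 = 11.34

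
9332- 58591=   -  49259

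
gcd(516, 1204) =172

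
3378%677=670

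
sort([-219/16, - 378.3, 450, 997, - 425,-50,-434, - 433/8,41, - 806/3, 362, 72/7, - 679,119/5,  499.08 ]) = [ - 679 , -434,  -  425,  -  378.3, - 806/3 ,  -  433/8,  -  50,  -  219/16, 72/7, 119/5,41,  362  ,  450,499.08,997 ]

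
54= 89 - 35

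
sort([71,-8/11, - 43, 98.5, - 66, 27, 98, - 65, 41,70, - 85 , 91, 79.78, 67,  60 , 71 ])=[ - 85, - 66, - 65,-43, - 8/11, 27, 41  ,  60,  67, 70,  71, 71, 79.78,91, 98, 98.5]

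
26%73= 26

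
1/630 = 1/630 = 0.00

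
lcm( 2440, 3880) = 236680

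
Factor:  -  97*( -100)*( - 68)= - 659600 = -2^4*5^2*17^1*97^1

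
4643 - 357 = 4286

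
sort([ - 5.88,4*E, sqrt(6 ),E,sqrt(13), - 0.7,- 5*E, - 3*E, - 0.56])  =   [ - 5*E, - 3*E, - 5.88, - 0.7, - 0.56, sqrt( 6), E,sqrt(13 ),4*E ]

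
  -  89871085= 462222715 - 552093800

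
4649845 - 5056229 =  - 406384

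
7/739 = 7/739  =  0.01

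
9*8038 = 72342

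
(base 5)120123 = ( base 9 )6043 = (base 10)4413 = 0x113d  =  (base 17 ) F4A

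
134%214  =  134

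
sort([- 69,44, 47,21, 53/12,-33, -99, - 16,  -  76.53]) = [ - 99, -76.53, - 69 , - 33, - 16, 53/12, 21,44, 47] 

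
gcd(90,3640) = 10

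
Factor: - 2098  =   - 2^1*1049^1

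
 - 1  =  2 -3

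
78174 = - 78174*( - 1 ) 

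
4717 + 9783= 14500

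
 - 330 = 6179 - 6509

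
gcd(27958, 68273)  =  1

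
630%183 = 81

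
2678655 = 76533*35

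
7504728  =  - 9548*( - 786)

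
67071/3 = 22357 = 22357.00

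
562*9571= 5378902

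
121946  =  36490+85456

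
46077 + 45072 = 91149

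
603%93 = 45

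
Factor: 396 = 2^2*3^2*11^1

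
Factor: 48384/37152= 56/43 = 2^3*7^1*43^( - 1 )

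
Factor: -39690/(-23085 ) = 2^1*3^(-1 )*7^2*19^ ( - 1) = 98/57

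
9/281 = 9/281 = 0.03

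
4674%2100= 474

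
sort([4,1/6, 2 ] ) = [ 1/6,2, 4 ] 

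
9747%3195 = 162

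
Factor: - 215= -5^1 * 43^1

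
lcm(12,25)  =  300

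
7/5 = 7/5 = 1.40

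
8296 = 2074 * 4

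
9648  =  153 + 9495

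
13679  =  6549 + 7130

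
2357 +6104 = 8461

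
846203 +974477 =1820680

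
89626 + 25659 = 115285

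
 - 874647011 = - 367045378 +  - 507601633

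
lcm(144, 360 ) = 720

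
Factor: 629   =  17^1 * 37^1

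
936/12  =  78  =  78.00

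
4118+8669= 12787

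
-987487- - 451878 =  - 535609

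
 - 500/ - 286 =250/143  =  1.75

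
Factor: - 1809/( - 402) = 2^(-1 )*3^2 = 9/2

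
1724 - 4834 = - 3110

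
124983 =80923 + 44060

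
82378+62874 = 145252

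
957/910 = 957/910 =1.05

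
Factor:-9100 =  - 2^2*5^2*7^1*13^1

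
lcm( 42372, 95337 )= 381348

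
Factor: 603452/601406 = 2^1*13^( - 1 )*59^1*2557^1*23131^(-1) = 301726/300703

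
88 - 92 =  - 4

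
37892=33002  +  4890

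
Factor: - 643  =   - 643^1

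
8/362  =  4/181= 0.02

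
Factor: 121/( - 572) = - 11/52 = - 2^( -2)*11^1*13^( - 1)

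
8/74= 4/37 = 0.11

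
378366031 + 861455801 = 1239821832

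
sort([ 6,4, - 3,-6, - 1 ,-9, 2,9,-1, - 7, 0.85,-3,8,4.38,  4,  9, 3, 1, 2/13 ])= [ - 9,-7 ,  -  6, - 3,-3,-1, - 1,2/13 , 0.85, 1,  2, 3, 4, 4, 4.38, 6,8,9, 9]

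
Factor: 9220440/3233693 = 2^3*3^1*5^1*347^( - 1)*9319^( - 1 )*76837^1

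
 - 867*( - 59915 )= 51946305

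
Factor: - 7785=-3^2 * 5^1*173^1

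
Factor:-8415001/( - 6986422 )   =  2^(-1)*7^1*17^(-1 )*79^1 *15217^1*205483^( - 1) 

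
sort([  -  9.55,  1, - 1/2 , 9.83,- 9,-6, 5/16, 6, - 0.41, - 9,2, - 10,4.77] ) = [ - 10,  -  9.55, - 9,-9, - 6 , - 1/2, - 0.41, 5/16 , 1, 2, 4.77, 6,9.83] 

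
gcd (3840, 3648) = 192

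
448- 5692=-5244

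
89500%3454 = 3150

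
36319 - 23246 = 13073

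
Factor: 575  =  5^2 * 23^1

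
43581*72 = 3137832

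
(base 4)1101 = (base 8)121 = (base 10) 81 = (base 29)2N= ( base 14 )5B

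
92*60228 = 5540976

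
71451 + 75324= 146775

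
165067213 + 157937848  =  323005061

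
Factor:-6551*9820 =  - 2^2 * 5^1*491^1*6551^1 = -64330820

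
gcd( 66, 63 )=3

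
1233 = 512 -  - 721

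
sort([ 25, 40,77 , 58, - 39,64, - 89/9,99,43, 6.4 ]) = [ - 39, - 89/9,6.4 , 25,40,43,  58 , 64,77 , 99]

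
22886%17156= 5730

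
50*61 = 3050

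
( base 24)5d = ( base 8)205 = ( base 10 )133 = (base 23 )5I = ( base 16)85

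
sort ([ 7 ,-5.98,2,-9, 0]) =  [ - 9,  -  5.98,0,2, 7]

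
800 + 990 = 1790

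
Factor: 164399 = 79^1*2081^1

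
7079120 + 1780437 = 8859557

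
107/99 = 1 + 8/99 = 1.08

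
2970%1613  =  1357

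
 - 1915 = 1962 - 3877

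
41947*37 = 1552039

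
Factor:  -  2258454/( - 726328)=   1129227/363164=2^( - 2) * 3^1*11^1*19^1*163^( - 1)*557^ ( - 1)*1801^1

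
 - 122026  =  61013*( - 2)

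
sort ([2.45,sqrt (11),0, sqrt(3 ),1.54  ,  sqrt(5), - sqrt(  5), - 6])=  [ - 6, - sqrt(5 ),0, 1.54,sqrt( 3),sqrt (5),2.45,sqrt(11)] 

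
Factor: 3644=2^2*911^1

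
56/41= 1 + 15/41 = 1.37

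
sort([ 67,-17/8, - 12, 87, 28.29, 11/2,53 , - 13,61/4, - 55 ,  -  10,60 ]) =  [-55, - 13, - 12 , - 10, - 17/8,11/2 , 61/4, 28.29,53,60, 67,87]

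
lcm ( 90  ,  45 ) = 90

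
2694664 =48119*56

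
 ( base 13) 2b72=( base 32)66a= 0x18CA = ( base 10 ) 6346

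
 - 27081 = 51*( - 531) 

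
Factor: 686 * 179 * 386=47398484 = 2^2 * 7^3 * 179^1 * 193^1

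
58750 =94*625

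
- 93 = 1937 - 2030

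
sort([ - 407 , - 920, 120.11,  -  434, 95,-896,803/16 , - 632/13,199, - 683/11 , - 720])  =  [ - 920, - 896, - 720, - 434,-407, - 683/11, - 632/13,803/16,95 , 120.11,199 ]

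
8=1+7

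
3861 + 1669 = 5530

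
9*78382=705438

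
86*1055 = 90730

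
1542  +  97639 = 99181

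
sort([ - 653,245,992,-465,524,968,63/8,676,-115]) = [ - 653, - 465, - 115,63/8, 245, 524, 676,968, 992]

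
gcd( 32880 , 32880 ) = 32880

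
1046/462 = 523/231 = 2.26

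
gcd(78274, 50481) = 1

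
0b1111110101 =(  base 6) 4405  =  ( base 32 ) VL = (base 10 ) 1013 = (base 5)13023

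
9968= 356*28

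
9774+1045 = 10819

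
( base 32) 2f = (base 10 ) 79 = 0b1001111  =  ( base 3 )2221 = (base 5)304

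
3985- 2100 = 1885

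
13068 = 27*484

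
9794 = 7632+2162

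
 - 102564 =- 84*1221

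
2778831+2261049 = 5039880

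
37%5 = 2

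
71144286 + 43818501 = 114962787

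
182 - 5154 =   -  4972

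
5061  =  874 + 4187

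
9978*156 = 1556568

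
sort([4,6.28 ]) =[ 4,6.28 ]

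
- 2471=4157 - 6628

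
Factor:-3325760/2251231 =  - 2^6*5^1*19^1* 307^( - 1 )*547^1*7333^( - 1) 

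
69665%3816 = 977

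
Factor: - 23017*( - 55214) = 2^1*19^1*1453^1*23017^1 = 1270860638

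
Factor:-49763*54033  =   - 3^1*7^2*31^1*83^1*7109^1 = -2688844179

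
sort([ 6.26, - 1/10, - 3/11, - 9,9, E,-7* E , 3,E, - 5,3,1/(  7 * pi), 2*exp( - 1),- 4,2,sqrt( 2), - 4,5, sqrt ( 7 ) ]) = [ - 7*E, -9, - 5,-4, - 4, - 3/11,  -  1/10,1/( 7*pi),  2*exp ( - 1), sqrt(2),  2, sqrt ( 7), E,E , 3, 3, 5, 6.26 , 9]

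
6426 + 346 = 6772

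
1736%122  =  28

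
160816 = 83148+77668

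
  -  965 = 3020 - 3985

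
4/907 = 4/907 = 0.00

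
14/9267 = 14/9267 =0.00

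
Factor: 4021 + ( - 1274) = 2747 = 41^1 * 67^1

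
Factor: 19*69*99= 129789 = 3^3*11^1* 19^1 *23^1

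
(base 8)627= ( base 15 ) 1C2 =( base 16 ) 197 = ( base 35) BM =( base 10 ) 407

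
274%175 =99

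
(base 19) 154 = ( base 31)EQ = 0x1CC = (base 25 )ia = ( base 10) 460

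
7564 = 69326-61762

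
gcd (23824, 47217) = 1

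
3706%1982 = 1724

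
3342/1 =3342=   3342.00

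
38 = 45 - 7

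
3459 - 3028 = 431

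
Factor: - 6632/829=-8 = - 2^3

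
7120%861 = 232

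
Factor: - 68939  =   - 13^1 * 5303^1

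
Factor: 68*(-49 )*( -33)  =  2^2*3^1*7^2 * 11^1*17^1  =  109956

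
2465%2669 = 2465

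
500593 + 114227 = 614820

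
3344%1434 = 476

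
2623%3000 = 2623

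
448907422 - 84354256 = 364553166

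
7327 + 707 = 8034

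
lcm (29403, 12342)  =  999702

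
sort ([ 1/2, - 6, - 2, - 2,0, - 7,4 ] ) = [ - 7, - 6, - 2, - 2,0 , 1/2,4] 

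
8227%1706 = 1403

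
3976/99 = 3976/99 = 40.16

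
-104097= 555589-659686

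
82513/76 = 1085 + 53/76 = 1085.70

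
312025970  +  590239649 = 902265619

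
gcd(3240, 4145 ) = 5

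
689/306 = 2 +77/306= 2.25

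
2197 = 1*2197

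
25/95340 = 5/19068 = 0.00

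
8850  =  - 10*( - 885) 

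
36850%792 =418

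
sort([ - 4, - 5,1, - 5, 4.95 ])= [ - 5,-5, - 4, 1, 4.95] 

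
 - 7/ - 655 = 7/655 = 0.01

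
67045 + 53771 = 120816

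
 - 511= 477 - 988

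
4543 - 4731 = - 188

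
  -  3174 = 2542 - 5716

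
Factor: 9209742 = 2^1*3^1 *1534957^1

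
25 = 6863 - 6838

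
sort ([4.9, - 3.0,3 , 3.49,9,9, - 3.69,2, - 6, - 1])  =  [ - 6, - 3.69, - 3.0, - 1,  2,3, 3.49,4.9,9,9 ] 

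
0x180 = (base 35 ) AY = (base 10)384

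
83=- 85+168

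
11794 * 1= 11794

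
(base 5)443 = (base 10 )123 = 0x7b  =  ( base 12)a3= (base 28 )4b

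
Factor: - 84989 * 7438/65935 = -2^1*5^(- 1 )* 37^1*2297^1 *3719^1 *13187^( - 1)=- 632148182/65935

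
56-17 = 39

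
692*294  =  203448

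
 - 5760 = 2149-7909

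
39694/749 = 39694/749 = 53.00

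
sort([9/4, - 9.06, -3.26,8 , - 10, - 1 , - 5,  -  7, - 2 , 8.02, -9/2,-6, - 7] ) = [ - 10, - 9.06, - 7, - 7,  -  6, - 5, - 9/2, - 3.26,-2, - 1,9/4,8, 8.02]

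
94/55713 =94/55713 =0.00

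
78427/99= 792+ 19/99=792.19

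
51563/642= 80+203/642 = 80.32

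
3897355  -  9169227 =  - 5271872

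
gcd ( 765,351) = 9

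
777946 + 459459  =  1237405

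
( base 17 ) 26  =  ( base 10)40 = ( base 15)2a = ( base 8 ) 50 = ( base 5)130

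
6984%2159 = 507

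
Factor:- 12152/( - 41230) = 2^2* 5^(-1 )*7^1*19^( - 1) = 28/95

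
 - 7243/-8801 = 7243/8801  =  0.82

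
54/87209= 54/87209 = 0.00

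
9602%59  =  44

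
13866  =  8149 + 5717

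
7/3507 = 1/501=0.00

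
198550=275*722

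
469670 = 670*701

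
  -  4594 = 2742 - 7336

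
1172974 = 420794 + 752180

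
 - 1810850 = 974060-2784910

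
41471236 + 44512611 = 85983847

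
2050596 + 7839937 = 9890533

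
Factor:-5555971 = -59^1*94169^1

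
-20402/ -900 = 22 + 301/450 = 22.67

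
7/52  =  7/52 = 0.13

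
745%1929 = 745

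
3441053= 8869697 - 5428644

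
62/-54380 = -31/27190  =  - 0.00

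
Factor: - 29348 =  - 2^2 * 11^1*23^1 * 29^1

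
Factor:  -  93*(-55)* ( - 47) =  - 240405 = - 3^1 * 5^1*11^1 * 31^1*47^1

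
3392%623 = 277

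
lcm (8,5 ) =40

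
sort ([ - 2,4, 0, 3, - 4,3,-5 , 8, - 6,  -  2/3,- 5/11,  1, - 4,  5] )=[-6, - 5, - 4, - 4, - 2, - 2/3 , - 5/11,0, 1, 3, 3, 4, 5,8 ]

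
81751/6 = 81751/6 = 13625.17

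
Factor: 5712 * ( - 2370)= -2^5*3^2 * 5^1*7^1*17^1 * 79^1 = - 13537440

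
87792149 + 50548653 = 138340802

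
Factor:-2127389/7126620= - 2^( - 2)*3^( - 1)*5^(-1 )*11^1*37^1*41^(-1)*2897^( - 1 )*5227^1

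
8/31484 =2/7871 = 0.00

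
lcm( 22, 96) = 1056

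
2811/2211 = 1 + 200/737 = 1.27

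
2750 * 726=1996500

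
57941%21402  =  15137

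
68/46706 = 34/23353= 0.00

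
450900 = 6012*75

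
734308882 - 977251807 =  -  242942925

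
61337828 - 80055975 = -18718147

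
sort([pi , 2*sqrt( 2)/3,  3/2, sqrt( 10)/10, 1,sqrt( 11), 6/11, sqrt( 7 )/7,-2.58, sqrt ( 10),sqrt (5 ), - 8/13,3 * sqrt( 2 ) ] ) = [ -2.58, -8/13,sqrt(10) /10 , sqrt (7) /7,6/11, 2* sqrt( 2) /3,1, 3/2, sqrt( 5 ) , pi,sqrt(10) , sqrt( 11 ), 3*sqrt(2 )]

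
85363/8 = 10670+3/8 = 10670.38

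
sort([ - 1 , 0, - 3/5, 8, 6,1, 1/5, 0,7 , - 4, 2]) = [ - 4, - 1, - 3/5,0, 0, 1/5,1,2,6, 7,8 ] 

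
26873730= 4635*5798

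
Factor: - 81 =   -  3^4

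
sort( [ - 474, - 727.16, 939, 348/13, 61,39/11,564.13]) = [ - 727.16, - 474,39/11,348/13,61, 564.13,939]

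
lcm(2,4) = 4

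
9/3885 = 3/1295 = 0.00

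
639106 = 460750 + 178356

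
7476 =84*89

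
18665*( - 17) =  - 317305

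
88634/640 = 138+ 157/320 = 138.49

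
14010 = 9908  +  4102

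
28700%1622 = 1126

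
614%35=19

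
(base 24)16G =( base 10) 736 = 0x2E0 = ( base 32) n0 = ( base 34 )LM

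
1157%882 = 275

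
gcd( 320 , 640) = 320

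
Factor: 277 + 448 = 725  =  5^2*29^1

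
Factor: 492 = 2^2*3^1*41^1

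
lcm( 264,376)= 12408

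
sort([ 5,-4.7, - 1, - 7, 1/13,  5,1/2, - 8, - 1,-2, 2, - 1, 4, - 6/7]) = [-8,- 7, - 4.7,-2, - 1, - 1, - 1, - 6/7, 1/13, 1/2, 2,4,  5,5]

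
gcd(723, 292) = 1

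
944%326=292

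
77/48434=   77/48434 = 0.00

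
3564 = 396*9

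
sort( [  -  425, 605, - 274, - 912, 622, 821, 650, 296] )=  [-912, - 425,-274,296,605,622, 650, 821] 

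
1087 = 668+419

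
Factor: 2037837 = 3^1*679279^1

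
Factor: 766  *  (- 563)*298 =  - 2^2*149^1*383^1*563^1 =- 128514884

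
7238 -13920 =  - 6682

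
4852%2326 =200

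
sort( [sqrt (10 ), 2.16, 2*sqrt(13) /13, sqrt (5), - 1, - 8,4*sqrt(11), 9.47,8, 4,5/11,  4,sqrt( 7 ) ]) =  [ - 8,  -  1, 5/11 , 2*sqrt(13 )/13, 2.16, sqrt( 5 ),  sqrt(7 ), sqrt( 10), 4, 4,8, 9.47, 4*sqrt(11 )] 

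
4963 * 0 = 0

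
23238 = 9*2582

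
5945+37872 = 43817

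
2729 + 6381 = 9110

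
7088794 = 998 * 7103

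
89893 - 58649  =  31244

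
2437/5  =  2437/5= 487.40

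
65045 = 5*13009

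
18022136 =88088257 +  - 70066121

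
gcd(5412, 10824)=5412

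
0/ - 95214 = 0/1 = - 0.00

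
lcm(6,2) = 6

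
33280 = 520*64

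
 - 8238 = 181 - 8419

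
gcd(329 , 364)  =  7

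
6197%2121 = 1955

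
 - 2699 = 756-3455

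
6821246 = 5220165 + 1601081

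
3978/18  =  221 = 221.00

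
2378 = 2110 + 268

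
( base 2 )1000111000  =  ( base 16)238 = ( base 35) g8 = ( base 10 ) 568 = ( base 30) IS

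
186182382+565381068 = 751563450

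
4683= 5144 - 461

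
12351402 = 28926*427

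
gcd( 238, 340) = 34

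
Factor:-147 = -3^1 * 7^2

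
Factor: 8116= 2^2*2029^1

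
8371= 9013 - 642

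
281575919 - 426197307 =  - 144621388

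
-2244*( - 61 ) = 136884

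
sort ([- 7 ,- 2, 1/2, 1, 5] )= [  -  7,  -  2, 1/2, 1 , 5 ] 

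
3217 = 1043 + 2174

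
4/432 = 1/108 = 0.01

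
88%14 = 4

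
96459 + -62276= 34183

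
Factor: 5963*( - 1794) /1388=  - 2^( - 1)*3^1*13^1* 23^1* 67^1*89^1*347^( - 1 ) = - 5348811/694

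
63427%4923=4351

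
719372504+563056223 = 1282428727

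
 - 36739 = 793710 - 830449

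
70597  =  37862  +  32735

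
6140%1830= 650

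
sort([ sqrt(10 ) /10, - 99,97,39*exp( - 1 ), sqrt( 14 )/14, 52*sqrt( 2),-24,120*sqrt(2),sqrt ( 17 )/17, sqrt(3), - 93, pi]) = [ - 99,- 93, - 24, sqrt(17)/17, sqrt( 14)/14,sqrt( 10 ) /10, sqrt( 3), pi,39 * exp(-1 ), 52*sqrt( 2 ) , 97, 120*sqrt( 2)]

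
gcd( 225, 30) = 15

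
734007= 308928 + 425079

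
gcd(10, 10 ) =10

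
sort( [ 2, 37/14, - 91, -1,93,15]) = [-91,  -  1 , 2, 37/14 , 15,93]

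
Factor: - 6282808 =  - 2^3*7^1 * 151^1*743^1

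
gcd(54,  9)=9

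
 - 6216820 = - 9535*652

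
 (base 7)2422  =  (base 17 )31E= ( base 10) 898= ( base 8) 1602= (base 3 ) 1020021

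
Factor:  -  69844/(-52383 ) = 2^2*3^(  -  1)=4/3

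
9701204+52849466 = 62550670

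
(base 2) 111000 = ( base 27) 22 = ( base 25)26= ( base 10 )56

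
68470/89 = 769 + 29/89=   769.33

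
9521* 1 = 9521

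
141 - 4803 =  - 4662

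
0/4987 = 0 = 0.00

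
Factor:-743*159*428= - 50562636 =-2^2*3^1 *53^1*107^1*743^1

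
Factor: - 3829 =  - 7^1*547^1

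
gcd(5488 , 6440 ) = 56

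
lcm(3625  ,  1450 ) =7250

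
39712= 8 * 4964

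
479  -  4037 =  -  3558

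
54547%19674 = 15199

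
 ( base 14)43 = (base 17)38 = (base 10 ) 59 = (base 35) 1O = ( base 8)73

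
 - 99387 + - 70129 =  - 169516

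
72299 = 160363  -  88064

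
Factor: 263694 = 2^1 *3^1*71^1*619^1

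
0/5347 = 0 = 0.00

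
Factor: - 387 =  -3^2*43^1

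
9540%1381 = 1254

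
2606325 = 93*28025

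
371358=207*1794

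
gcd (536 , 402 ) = 134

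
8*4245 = 33960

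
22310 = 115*194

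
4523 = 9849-5326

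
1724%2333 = 1724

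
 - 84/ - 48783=4/2323= 0.00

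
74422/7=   74422/7 = 10631.71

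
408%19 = 9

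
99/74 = 1 + 25/74 = 1.34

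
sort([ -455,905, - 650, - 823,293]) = [- 823 , - 650, - 455,293, 905]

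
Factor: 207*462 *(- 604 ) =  - 57762936 = - 2^3 * 3^3*7^1 *11^1*23^1 * 151^1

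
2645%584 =309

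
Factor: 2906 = 2^1*1453^1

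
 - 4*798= - 3192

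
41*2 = 82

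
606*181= 109686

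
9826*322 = 3163972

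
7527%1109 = 873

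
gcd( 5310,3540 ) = 1770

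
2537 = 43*59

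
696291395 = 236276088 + 460015307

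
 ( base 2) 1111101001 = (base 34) TF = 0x3E9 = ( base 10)1001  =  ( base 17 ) 37f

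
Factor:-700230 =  - 2^1*3^1*5^1*17^1 * 1373^1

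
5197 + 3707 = 8904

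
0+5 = 5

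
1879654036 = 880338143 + 999315893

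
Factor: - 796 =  - 2^2*199^1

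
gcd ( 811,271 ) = 1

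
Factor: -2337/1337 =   -  3^1*7^( - 1)*19^1*41^1*191^( - 1 )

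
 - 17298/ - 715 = 24 + 138/715=24.19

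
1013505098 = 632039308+381465790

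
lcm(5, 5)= 5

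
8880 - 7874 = 1006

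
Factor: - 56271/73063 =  - 3^1*18757^1*73063^( - 1)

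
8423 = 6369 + 2054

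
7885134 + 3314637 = 11199771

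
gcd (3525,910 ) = 5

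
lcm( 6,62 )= 186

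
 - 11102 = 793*( - 14 ) 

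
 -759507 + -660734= - 1420241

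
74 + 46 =120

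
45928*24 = 1102272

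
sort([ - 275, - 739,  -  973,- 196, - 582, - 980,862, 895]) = [ - 980, - 973 , -739 ,-582, -275, -196, 862,895]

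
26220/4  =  6555 =6555.00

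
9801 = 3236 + 6565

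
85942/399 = 215+157/399 = 215.39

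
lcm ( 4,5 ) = 20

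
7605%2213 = 966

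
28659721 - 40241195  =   - 11581474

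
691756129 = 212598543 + 479157586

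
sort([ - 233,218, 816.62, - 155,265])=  [ - 233, - 155,  218, 265,816.62]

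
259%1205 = 259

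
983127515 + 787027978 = 1770155493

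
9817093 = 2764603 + 7052490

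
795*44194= 35134230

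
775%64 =7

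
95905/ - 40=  - 19181/8  =  - 2397.62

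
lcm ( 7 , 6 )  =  42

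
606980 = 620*979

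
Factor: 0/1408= 0^1=0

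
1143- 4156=- 3013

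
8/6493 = 8/6493 = 0.00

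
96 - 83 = 13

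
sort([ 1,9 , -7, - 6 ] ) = [ - 7, - 6, 1, 9]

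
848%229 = 161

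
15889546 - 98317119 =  - 82427573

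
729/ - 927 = -81/103=- 0.79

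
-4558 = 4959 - 9517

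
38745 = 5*7749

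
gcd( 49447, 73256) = 1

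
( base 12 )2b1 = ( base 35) C1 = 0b110100101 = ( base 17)17D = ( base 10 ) 421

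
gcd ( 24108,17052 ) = 588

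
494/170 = 2 + 77/85= 2.91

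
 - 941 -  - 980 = 39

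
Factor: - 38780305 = -5^1*139^1*55799^1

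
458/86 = 229/43 = 5.33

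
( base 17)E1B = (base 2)111111101010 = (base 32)3va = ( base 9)5526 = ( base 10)4074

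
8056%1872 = 568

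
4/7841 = 4/7841 =0.00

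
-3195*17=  -54315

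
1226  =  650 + 576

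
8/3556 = 2/889 = 0.00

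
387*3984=1541808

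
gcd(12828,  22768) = 4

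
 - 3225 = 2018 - 5243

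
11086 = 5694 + 5392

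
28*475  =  13300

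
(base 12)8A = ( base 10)106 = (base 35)31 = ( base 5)411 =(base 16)6a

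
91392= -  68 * ( - 1344)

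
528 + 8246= 8774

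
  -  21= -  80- - 59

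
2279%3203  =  2279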